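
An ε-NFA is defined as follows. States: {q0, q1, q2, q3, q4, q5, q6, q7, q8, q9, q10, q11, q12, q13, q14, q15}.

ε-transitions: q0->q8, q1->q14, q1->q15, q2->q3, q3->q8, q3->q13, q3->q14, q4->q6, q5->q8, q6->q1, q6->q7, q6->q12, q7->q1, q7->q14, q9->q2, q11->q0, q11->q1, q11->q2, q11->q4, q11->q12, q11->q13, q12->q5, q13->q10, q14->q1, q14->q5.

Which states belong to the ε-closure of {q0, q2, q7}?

Start with {q0, q2, q7}.
From q0 via ε: add q8.
From q2 via ε: add q3.
From q7 via ε: add q1, q14.
From q1 via ε: add q15.
From q3 via ε: add q13.
From q14 via ε: add q5.
From q13 via ε: add q10.
No new states can be added; the closed set is {q0, q1, q2, q3, q5, q7, q8, q10, q13, q14, q15}.

{q0, q1, q2, q3, q5, q7, q8, q10, q13, q14, q15}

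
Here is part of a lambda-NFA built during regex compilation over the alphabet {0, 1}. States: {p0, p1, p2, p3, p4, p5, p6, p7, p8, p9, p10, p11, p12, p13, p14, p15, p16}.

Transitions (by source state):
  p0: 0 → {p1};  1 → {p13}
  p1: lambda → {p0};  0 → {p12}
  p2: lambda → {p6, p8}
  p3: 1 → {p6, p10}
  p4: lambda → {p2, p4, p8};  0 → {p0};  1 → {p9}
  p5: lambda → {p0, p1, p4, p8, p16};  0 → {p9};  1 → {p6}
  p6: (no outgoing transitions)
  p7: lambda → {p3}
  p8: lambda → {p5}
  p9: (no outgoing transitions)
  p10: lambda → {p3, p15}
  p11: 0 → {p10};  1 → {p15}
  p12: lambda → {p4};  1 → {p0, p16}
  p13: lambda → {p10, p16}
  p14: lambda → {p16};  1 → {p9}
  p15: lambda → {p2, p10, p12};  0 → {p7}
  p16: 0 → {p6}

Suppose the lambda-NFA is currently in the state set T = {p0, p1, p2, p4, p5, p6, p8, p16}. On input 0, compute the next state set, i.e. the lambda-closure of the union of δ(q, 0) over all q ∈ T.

{p0, p1, p2, p4, p5, p6, p8, p9, p12, p16}

p0 on 0 → {p1}.
p1 on 0 → {p12}.
p4 on 0 → {p0}.
p5 on 0 → {p9}.
p16 on 0 → {p6}.
No 0-transition from p2, p6, p8.
Union after reading 0: {p0, p1, p6, p9, p12}.
Now take the lambda-closure:
From p12 via lambda: add p4.
From p4 via lambda: add p2, p8.
From p8 via lambda: add p5.
From p5 via lambda: add p16.
No new states can be added; the closed set is {p0, p1, p2, p4, p5, p6, p8, p9, p12, p16}.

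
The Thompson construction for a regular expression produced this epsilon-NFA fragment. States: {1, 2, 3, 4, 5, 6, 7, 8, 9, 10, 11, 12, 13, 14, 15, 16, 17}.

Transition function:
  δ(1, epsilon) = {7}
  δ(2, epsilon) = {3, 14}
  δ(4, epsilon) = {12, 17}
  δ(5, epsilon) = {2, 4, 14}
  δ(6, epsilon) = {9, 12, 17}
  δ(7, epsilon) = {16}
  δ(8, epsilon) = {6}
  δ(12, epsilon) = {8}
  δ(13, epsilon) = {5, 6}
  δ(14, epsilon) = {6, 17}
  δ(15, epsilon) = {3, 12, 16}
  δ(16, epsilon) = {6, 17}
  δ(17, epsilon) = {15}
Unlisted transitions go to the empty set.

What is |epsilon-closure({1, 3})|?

Start with {1, 3}.
From 1 via epsilon: add 7.
From 7 via epsilon: add 16.
From 16 via epsilon: add 6, 17.
From 6 via epsilon: add 9, 12.
From 17 via epsilon: add 15.
From 12 via epsilon: add 8.
epsilon-closure = {1, 3, 6, 7, 8, 9, 12, 15, 16, 17}, which has 10 states.

10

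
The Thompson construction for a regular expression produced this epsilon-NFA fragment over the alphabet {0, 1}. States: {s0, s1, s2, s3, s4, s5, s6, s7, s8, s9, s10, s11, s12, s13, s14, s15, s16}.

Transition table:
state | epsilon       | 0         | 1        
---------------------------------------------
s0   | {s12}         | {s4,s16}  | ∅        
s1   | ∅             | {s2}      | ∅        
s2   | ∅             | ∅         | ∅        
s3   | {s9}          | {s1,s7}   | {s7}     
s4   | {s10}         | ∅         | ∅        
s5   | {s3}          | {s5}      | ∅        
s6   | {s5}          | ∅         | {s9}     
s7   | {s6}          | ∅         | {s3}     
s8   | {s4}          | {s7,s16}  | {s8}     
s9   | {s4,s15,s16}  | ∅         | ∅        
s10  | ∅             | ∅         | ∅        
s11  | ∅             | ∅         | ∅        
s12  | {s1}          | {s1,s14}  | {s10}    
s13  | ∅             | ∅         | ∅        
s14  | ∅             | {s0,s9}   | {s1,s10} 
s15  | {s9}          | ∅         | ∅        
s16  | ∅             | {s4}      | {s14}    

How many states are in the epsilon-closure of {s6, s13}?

Start with {s6, s13}.
From s6 via epsilon: add s5.
From s5 via epsilon: add s3.
From s3 via epsilon: add s9.
From s9 via epsilon: add s4, s15, s16.
From s4 via epsilon: add s10.
epsilon-closure = {s3, s4, s5, s6, s9, s10, s13, s15, s16}, which has 9 states.

9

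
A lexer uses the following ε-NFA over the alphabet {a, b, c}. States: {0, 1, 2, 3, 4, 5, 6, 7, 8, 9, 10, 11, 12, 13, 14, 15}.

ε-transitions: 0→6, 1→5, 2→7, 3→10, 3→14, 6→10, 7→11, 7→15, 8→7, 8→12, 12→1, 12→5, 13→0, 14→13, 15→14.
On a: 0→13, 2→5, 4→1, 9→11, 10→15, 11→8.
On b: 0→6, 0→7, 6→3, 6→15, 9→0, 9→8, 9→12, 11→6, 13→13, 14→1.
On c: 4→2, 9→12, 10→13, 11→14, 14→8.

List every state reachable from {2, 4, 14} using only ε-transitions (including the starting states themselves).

{0, 2, 4, 6, 7, 10, 11, 13, 14, 15}

Start with {2, 4, 14}.
From 2 via ε: add 7.
From 14 via ε: add 13.
From 7 via ε: add 11, 15.
From 13 via ε: add 0.
From 0 via ε: add 6.
From 6 via ε: add 10.
No new states can be added; the closed set is {0, 2, 4, 6, 7, 10, 11, 13, 14, 15}.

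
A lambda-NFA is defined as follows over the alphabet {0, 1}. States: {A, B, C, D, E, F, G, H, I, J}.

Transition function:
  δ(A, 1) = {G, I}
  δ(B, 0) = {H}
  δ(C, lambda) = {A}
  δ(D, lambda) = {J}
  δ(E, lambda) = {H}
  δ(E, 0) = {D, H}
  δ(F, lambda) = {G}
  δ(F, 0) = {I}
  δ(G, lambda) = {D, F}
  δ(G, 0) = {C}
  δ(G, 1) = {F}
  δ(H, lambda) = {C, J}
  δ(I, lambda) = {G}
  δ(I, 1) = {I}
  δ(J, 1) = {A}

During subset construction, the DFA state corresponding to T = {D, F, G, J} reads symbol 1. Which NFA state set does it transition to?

{A, D, F, G, J}

G on 1 → {F}.
J on 1 → {A}.
No 1-transition from D, F.
Union after reading 1: {A, F}.
Now take the lambda-closure:
From F via lambda: add G.
From G via lambda: add D.
From D via lambda: add J.
No new states can be added; the closed set is {A, D, F, G, J}.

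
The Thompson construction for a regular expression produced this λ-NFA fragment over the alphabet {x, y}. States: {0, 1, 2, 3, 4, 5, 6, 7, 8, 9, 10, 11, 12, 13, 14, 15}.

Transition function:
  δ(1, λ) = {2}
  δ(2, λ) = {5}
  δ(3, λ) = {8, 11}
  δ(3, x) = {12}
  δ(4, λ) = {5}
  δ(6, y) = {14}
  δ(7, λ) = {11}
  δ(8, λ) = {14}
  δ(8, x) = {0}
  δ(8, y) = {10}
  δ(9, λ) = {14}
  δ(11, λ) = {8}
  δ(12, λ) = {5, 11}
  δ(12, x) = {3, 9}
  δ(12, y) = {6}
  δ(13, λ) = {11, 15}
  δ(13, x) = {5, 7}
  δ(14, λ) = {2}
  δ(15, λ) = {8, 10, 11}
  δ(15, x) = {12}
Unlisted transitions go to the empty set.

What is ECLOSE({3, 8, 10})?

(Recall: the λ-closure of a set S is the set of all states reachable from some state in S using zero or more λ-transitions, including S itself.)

{2, 3, 5, 8, 10, 11, 14}

Start with {3, 8, 10}.
From 3 via λ: add 11.
From 8 via λ: add 14.
From 14 via λ: add 2.
From 2 via λ: add 5.
No new states can be added; the closed set is {2, 3, 5, 8, 10, 11, 14}.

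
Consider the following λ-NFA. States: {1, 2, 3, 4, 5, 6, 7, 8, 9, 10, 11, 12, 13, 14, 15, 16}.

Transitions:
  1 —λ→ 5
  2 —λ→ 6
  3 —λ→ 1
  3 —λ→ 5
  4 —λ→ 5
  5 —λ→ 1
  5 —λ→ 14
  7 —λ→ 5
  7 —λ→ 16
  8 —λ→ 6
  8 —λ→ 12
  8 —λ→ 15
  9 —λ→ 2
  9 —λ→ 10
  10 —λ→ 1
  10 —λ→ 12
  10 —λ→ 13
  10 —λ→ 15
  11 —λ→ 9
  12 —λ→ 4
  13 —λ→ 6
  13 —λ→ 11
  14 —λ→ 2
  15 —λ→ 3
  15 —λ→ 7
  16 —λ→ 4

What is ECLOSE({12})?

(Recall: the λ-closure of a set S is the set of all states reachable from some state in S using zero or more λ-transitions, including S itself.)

Start with {12}.
From 12 via λ: add 4.
From 4 via λ: add 5.
From 5 via λ: add 1, 14.
From 14 via λ: add 2.
From 2 via λ: add 6.
No new states can be added; the closed set is {1, 2, 4, 5, 6, 12, 14}.

{1, 2, 4, 5, 6, 12, 14}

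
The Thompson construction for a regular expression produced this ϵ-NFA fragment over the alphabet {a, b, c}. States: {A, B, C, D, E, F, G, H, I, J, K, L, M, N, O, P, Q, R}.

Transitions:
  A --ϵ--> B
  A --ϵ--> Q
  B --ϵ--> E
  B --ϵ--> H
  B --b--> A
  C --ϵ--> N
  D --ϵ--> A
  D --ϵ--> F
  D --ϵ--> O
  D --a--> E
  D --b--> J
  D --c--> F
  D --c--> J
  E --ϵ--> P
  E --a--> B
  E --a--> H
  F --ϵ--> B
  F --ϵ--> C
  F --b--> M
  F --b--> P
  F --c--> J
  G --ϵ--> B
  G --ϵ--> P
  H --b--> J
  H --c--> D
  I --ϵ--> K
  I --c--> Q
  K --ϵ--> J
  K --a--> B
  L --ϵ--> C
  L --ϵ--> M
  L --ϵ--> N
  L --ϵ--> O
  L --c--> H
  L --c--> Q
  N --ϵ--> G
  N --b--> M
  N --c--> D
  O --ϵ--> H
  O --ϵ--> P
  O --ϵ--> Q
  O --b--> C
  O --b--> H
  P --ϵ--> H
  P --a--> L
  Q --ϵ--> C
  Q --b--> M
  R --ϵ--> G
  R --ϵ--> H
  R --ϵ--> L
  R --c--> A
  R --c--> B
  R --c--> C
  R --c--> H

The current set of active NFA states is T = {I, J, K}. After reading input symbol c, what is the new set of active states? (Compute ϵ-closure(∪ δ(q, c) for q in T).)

I on c → {Q}.
No c-transition from J, K.
Union after reading c: {Q}.
Now take the ϵ-closure:
From Q via ϵ: add C.
From C via ϵ: add N.
From N via ϵ: add G.
From G via ϵ: add B, P.
From B via ϵ: add E, H.
No new states can be added; the closed set is {B, C, E, G, H, N, P, Q}.

{B, C, E, G, H, N, P, Q}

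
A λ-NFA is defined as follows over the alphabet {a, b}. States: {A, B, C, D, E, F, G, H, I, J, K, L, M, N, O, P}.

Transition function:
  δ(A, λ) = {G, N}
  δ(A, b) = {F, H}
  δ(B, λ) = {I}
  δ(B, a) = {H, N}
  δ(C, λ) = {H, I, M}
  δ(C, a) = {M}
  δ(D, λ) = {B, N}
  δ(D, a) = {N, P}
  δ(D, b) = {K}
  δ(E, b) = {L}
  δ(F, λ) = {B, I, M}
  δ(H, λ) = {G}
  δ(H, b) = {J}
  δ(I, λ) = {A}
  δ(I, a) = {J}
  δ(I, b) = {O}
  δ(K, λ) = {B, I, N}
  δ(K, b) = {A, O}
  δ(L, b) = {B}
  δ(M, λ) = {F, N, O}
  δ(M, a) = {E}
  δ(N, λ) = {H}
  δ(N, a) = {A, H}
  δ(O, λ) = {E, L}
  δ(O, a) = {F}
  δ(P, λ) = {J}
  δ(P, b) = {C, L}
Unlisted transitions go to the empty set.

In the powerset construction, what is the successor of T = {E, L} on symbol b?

{A, B, G, H, I, L, N}

E on b → {L}.
L on b → {B}.
Union after reading b: {B, L}.
Now take the λ-closure:
From B via λ: add I.
From I via λ: add A.
From A via λ: add G, N.
From N via λ: add H.
No new states can be added; the closed set is {A, B, G, H, I, L, N}.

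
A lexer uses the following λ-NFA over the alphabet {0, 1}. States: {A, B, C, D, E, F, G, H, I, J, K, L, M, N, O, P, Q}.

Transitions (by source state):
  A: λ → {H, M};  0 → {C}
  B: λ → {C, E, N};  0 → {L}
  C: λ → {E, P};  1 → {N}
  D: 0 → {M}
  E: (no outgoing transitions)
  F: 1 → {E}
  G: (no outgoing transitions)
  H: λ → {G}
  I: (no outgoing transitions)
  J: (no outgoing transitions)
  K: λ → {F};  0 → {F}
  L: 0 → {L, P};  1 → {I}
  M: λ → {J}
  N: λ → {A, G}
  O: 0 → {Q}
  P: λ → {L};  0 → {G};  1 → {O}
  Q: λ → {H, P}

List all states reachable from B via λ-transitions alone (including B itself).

Start with {B}.
From B via λ: add C, E, N.
From C via λ: add P.
From N via λ: add A, G.
From A via λ: add H, M.
From P via λ: add L.
From M via λ: add J.
No new states can be added; the closed set is {A, B, C, E, G, H, J, L, M, N, P}.

{A, B, C, E, G, H, J, L, M, N, P}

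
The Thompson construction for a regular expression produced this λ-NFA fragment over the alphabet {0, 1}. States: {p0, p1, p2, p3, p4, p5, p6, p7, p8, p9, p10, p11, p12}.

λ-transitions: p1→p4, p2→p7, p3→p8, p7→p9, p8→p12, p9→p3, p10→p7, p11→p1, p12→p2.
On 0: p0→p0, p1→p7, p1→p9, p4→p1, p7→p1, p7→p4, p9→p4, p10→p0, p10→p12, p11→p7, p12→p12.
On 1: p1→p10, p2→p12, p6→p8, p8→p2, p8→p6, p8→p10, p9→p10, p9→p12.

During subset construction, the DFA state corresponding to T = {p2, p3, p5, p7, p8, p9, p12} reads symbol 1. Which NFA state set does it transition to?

{p2, p3, p6, p7, p8, p9, p10, p12}

p2 on 1 → {p12}.
p8 on 1 → {p2, p6, p10}.
p9 on 1 → {p10, p12}.
No 1-transition from p3, p5, p7, p12.
Union after reading 1: {p2, p6, p10, p12}.
Now take the λ-closure:
From p2 via λ: add p7.
From p7 via λ: add p9.
From p9 via λ: add p3.
From p3 via λ: add p8.
No new states can be added; the closed set is {p2, p3, p6, p7, p8, p9, p10, p12}.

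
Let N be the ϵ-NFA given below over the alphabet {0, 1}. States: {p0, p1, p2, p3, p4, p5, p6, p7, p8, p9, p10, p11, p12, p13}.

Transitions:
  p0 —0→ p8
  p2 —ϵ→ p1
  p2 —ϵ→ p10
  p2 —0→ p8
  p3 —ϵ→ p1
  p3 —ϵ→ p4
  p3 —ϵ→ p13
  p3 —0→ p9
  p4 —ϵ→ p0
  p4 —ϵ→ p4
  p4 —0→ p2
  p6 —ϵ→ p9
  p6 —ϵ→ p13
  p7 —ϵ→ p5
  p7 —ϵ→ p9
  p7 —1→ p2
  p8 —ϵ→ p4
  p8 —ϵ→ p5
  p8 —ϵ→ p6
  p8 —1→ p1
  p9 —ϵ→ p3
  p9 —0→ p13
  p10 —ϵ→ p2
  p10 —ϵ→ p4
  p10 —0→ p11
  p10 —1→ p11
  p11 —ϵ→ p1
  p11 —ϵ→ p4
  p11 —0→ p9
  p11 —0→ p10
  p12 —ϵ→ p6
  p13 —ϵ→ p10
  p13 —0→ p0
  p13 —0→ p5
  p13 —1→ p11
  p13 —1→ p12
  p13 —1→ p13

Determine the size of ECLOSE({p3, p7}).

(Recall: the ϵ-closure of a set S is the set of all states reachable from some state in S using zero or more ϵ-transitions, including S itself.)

Start with {p3, p7}.
From p3 via ϵ: add p1, p4, p13.
From p7 via ϵ: add p5, p9.
From p4 via ϵ: add p0.
From p13 via ϵ: add p10.
From p10 via ϵ: add p2.
ϵ-closure = {p0, p1, p2, p3, p4, p5, p7, p9, p10, p13}, which has 10 states.

10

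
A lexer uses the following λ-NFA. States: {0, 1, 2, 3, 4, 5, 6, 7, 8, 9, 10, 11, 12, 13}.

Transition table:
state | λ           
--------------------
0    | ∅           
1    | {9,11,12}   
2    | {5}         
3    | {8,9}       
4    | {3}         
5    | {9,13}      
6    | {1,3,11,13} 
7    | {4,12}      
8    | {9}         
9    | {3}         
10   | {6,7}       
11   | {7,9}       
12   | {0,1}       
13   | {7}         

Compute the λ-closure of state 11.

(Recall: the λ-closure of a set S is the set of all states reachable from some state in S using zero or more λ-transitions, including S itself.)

Start with {11}.
From 11 via λ: add 7, 9.
From 7 via λ: add 4, 12.
From 9 via λ: add 3.
From 3 via λ: add 8.
From 12 via λ: add 0, 1.
No new states can be added; the closed set is {0, 1, 3, 4, 7, 8, 9, 11, 12}.

{0, 1, 3, 4, 7, 8, 9, 11, 12}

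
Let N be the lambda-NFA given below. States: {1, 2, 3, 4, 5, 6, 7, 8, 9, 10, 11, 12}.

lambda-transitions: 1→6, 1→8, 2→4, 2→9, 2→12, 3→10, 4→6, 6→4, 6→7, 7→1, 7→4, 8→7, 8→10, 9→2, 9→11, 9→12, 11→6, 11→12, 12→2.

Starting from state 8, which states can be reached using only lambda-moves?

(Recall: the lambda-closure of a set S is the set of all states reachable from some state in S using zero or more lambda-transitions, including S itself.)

{1, 4, 6, 7, 8, 10}

Start with {8}.
From 8 via lambda: add 7, 10.
From 7 via lambda: add 1, 4.
From 1 via lambda: add 6.
No new states can be added; the closed set is {1, 4, 6, 7, 8, 10}.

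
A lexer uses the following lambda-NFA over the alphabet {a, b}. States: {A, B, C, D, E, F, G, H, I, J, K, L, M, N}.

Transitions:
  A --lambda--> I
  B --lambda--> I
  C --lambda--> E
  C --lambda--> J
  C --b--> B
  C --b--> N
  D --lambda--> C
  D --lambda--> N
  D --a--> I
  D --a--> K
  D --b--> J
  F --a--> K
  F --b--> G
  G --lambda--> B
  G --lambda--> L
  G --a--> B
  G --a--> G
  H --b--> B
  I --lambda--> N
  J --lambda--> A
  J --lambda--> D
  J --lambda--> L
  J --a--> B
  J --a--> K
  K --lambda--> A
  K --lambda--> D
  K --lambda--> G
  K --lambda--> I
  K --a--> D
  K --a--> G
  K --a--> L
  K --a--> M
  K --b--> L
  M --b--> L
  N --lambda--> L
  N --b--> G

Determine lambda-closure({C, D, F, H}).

Start with {C, D, F, H}.
From C via lambda: add E, J.
From D via lambda: add N.
From J via lambda: add A, L.
From A via lambda: add I.
No new states can be added; the closed set is {A, C, D, E, F, H, I, J, L, N}.

{A, C, D, E, F, H, I, J, L, N}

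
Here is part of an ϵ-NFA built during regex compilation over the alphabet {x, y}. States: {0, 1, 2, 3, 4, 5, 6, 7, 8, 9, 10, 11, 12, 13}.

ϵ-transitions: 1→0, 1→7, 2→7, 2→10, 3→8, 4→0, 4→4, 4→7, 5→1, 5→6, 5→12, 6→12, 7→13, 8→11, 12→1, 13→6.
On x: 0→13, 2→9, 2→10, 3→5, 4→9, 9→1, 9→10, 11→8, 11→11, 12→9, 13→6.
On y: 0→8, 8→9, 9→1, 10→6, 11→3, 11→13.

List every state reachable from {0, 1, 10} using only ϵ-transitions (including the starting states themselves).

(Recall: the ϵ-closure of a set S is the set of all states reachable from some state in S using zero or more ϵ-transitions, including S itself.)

Start with {0, 1, 10}.
From 1 via ϵ: add 7.
From 7 via ϵ: add 13.
From 13 via ϵ: add 6.
From 6 via ϵ: add 12.
No new states can be added; the closed set is {0, 1, 6, 7, 10, 12, 13}.

{0, 1, 6, 7, 10, 12, 13}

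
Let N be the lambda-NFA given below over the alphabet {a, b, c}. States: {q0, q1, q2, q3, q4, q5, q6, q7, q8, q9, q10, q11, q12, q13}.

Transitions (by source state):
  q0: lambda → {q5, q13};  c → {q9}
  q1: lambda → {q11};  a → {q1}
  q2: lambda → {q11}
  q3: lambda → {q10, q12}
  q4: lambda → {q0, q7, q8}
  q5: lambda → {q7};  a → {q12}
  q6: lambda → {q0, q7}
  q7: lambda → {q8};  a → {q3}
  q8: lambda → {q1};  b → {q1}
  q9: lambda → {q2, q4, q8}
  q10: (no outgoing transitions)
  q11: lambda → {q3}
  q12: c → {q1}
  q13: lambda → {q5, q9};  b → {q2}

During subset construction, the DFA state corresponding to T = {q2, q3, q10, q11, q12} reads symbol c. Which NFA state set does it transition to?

q12 on c → {q1}.
No c-transition from q2, q3, q10, q11.
Union after reading c: {q1}.
Now take the lambda-closure:
From q1 via lambda: add q11.
From q11 via lambda: add q3.
From q3 via lambda: add q10, q12.
No new states can be added; the closed set is {q1, q3, q10, q11, q12}.

{q1, q3, q10, q11, q12}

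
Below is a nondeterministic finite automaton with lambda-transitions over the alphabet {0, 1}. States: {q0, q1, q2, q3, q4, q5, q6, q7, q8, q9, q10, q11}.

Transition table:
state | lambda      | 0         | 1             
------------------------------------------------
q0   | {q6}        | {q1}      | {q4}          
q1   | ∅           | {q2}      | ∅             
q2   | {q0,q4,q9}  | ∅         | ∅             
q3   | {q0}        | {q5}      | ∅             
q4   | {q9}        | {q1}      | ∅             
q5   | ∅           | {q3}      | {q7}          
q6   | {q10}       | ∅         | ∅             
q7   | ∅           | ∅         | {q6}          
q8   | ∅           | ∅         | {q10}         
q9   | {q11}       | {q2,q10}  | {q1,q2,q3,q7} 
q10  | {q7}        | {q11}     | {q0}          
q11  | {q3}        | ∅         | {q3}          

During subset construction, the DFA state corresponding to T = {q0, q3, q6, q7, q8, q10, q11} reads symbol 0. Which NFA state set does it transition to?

q0 on 0 → {q1}.
q3 on 0 → {q5}.
q10 on 0 → {q11}.
No 0-transition from q6, q7, q8, q11.
Union after reading 0: {q1, q5, q11}.
Now take the lambda-closure:
From q11 via lambda: add q3.
From q3 via lambda: add q0.
From q0 via lambda: add q6.
From q6 via lambda: add q10.
From q10 via lambda: add q7.
No new states can be added; the closed set is {q0, q1, q3, q5, q6, q7, q10, q11}.

{q0, q1, q3, q5, q6, q7, q10, q11}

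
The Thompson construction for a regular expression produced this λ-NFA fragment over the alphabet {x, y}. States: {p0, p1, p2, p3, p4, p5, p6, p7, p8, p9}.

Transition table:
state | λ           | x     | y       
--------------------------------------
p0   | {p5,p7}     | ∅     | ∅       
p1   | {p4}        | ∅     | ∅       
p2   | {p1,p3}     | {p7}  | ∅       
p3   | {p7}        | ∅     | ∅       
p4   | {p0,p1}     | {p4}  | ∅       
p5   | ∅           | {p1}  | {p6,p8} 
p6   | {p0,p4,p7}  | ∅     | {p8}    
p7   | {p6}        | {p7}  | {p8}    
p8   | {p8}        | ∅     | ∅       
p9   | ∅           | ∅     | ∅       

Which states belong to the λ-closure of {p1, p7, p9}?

Start with {p1, p7, p9}.
From p1 via λ: add p4.
From p7 via λ: add p6.
From p4 via λ: add p0.
From p0 via λ: add p5.
No new states can be added; the closed set is {p0, p1, p4, p5, p6, p7, p9}.

{p0, p1, p4, p5, p6, p7, p9}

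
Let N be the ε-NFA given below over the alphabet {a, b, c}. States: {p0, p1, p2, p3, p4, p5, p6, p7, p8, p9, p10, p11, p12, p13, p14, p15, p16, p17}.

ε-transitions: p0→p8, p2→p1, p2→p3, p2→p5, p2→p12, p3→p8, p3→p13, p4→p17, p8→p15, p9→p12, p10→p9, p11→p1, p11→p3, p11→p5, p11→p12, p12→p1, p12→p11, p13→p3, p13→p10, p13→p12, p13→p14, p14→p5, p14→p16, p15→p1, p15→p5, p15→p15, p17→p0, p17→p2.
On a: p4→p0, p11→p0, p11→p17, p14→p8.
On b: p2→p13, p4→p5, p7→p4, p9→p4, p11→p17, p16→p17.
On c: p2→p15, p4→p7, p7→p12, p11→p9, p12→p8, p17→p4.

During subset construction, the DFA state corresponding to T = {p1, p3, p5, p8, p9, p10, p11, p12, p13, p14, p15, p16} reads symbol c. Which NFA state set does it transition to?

{p1, p3, p5, p8, p9, p10, p11, p12, p13, p14, p15, p16}

p11 on c → {p9}.
p12 on c → {p8}.
No c-transition from p1, p3, p5, p8, p9, p10, p13, p14, p15, p16.
Union after reading c: {p8, p9}.
Now take the ε-closure:
From p8 via ε: add p15.
From p9 via ε: add p12.
From p12 via ε: add p1, p11.
From p15 via ε: add p5.
From p11 via ε: add p3.
From p3 via ε: add p13.
From p13 via ε: add p10, p14.
From p14 via ε: add p16.
No new states can be added; the closed set is {p1, p3, p5, p8, p9, p10, p11, p12, p13, p14, p15, p16}.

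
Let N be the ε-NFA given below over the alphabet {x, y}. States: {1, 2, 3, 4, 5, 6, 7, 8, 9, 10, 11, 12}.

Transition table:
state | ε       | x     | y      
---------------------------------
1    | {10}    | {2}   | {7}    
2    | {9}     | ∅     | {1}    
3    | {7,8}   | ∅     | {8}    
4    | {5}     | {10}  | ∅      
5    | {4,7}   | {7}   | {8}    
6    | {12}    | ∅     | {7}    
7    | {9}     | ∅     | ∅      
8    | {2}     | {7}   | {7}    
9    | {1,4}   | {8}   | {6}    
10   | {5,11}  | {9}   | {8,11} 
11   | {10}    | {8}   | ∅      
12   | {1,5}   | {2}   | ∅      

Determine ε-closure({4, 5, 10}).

{1, 4, 5, 7, 9, 10, 11}

Start with {4, 5, 10}.
From 5 via ε: add 7.
From 10 via ε: add 11.
From 7 via ε: add 9.
From 9 via ε: add 1.
No new states can be added; the closed set is {1, 4, 5, 7, 9, 10, 11}.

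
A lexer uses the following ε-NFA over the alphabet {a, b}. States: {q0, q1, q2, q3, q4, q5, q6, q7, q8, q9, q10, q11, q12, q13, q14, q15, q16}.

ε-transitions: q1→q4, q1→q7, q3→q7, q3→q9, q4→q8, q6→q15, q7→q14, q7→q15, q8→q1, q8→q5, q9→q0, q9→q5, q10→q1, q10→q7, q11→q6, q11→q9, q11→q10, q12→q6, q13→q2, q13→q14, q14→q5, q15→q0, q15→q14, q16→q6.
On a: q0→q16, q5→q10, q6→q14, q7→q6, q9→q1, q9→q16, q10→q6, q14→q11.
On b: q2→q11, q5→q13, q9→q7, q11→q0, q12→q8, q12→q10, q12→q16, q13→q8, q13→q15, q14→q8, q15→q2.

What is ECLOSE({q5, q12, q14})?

{q0, q5, q6, q12, q14, q15}

Start with {q5, q12, q14}.
From q12 via ε: add q6.
From q6 via ε: add q15.
From q15 via ε: add q0.
No new states can be added; the closed set is {q0, q5, q6, q12, q14, q15}.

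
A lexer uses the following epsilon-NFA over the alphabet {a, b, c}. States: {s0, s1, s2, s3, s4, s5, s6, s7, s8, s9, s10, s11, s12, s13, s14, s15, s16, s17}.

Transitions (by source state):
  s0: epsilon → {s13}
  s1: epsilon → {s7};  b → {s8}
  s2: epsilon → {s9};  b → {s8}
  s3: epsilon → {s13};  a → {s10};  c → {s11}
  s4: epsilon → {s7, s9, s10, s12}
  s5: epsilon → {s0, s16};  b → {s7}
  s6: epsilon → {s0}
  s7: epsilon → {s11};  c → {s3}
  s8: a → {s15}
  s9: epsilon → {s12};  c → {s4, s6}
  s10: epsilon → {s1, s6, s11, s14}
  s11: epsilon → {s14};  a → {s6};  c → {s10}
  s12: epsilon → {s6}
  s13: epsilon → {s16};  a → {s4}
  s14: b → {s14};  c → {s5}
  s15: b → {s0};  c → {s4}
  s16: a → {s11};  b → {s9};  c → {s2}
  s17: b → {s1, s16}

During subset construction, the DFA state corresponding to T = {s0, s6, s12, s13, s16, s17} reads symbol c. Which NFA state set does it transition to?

s16 on c → {s2}.
No c-transition from s0, s6, s12, s13, s17.
Union after reading c: {s2}.
Now take the epsilon-closure:
From s2 via epsilon: add s9.
From s9 via epsilon: add s12.
From s12 via epsilon: add s6.
From s6 via epsilon: add s0.
From s0 via epsilon: add s13.
From s13 via epsilon: add s16.
No new states can be added; the closed set is {s0, s2, s6, s9, s12, s13, s16}.

{s0, s2, s6, s9, s12, s13, s16}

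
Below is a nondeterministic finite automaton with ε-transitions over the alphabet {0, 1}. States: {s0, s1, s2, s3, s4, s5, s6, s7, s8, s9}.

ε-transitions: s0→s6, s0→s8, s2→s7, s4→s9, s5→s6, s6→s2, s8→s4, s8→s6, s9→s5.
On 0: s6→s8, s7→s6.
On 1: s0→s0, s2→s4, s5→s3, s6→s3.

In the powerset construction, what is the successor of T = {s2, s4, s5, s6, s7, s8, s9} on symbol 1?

s2 on 1 → {s4}.
s5 on 1 → {s3}.
s6 on 1 → {s3}.
No 1-transition from s4, s7, s8, s9.
Union after reading 1: {s3, s4}.
Now take the ε-closure:
From s4 via ε: add s9.
From s9 via ε: add s5.
From s5 via ε: add s6.
From s6 via ε: add s2.
From s2 via ε: add s7.
No new states can be added; the closed set is {s2, s3, s4, s5, s6, s7, s9}.

{s2, s3, s4, s5, s6, s7, s9}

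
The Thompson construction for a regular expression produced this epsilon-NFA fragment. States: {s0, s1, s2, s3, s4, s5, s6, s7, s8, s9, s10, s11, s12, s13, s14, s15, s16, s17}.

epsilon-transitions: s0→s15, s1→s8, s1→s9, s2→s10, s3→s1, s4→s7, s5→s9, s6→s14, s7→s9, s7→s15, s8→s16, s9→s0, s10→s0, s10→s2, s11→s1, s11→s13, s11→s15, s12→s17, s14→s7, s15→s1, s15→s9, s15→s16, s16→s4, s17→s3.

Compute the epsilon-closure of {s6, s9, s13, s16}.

Start with {s6, s9, s13, s16}.
From s6 via epsilon: add s14.
From s9 via epsilon: add s0.
From s16 via epsilon: add s4.
From s0 via epsilon: add s15.
From s4 via epsilon: add s7.
From s15 via epsilon: add s1.
From s1 via epsilon: add s8.
No new states can be added; the closed set is {s0, s1, s4, s6, s7, s8, s9, s13, s14, s15, s16}.

{s0, s1, s4, s6, s7, s8, s9, s13, s14, s15, s16}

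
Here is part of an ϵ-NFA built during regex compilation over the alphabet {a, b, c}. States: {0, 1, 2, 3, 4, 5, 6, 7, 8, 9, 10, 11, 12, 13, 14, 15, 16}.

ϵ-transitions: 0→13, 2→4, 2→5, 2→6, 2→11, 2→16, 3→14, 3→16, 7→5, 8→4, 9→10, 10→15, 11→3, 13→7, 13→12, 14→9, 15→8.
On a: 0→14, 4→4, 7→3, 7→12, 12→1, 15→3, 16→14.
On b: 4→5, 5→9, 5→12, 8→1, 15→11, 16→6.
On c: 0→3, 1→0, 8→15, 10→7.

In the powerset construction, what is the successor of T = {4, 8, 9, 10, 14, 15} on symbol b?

4 on b → {5}.
8 on b → {1}.
15 on b → {11}.
No b-transition from 9, 10, 14.
Union after reading b: {1, 5, 11}.
Now take the ϵ-closure:
From 11 via ϵ: add 3.
From 3 via ϵ: add 14, 16.
From 14 via ϵ: add 9.
From 9 via ϵ: add 10.
From 10 via ϵ: add 15.
From 15 via ϵ: add 8.
From 8 via ϵ: add 4.
No new states can be added; the closed set is {1, 3, 4, 5, 8, 9, 10, 11, 14, 15, 16}.

{1, 3, 4, 5, 8, 9, 10, 11, 14, 15, 16}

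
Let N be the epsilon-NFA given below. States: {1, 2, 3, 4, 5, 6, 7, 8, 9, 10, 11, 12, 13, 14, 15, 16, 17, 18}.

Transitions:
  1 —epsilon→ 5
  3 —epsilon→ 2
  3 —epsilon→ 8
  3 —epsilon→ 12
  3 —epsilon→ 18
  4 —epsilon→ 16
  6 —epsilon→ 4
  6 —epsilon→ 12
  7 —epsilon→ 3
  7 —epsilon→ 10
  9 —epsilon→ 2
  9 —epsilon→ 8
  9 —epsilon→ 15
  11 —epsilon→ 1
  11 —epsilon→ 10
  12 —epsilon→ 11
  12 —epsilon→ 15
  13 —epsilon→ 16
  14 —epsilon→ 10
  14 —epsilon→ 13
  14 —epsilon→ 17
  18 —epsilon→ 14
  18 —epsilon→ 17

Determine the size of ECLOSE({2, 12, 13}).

Start with {2, 12, 13}.
From 12 via epsilon: add 11, 15.
From 13 via epsilon: add 16.
From 11 via epsilon: add 1, 10.
From 1 via epsilon: add 5.
epsilon-closure = {1, 2, 5, 10, 11, 12, 13, 15, 16}, which has 9 states.

9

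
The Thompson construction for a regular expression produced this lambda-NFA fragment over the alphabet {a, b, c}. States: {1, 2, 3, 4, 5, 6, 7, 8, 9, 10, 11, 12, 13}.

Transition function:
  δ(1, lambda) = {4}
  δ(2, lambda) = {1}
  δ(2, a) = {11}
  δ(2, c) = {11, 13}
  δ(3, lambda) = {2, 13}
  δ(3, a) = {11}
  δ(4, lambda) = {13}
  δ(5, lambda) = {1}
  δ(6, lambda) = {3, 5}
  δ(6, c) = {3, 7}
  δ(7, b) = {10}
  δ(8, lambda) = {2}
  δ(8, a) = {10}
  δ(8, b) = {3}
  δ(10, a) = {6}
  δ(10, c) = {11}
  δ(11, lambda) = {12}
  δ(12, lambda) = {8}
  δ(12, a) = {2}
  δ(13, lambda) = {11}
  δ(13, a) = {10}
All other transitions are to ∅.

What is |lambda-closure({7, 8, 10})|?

Start with {7, 8, 10}.
From 8 via lambda: add 2.
From 2 via lambda: add 1.
From 1 via lambda: add 4.
From 4 via lambda: add 13.
From 13 via lambda: add 11.
From 11 via lambda: add 12.
lambda-closure = {1, 2, 4, 7, 8, 10, 11, 12, 13}, which has 9 states.

9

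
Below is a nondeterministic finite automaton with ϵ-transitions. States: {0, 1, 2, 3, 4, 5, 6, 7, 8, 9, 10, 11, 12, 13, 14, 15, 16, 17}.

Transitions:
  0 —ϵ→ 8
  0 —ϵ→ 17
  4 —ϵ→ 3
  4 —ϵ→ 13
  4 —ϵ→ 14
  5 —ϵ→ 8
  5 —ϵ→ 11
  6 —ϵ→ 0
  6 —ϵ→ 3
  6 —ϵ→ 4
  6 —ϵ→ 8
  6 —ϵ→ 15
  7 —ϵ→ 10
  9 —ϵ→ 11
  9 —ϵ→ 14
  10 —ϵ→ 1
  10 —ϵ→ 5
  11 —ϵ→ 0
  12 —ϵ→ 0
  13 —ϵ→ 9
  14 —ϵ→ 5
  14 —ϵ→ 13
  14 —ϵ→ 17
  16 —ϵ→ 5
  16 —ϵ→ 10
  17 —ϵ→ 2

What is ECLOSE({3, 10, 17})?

{0, 1, 2, 3, 5, 8, 10, 11, 17}

Start with {3, 10, 17}.
From 10 via ϵ: add 1, 5.
From 17 via ϵ: add 2.
From 5 via ϵ: add 8, 11.
From 11 via ϵ: add 0.
No new states can be added; the closed set is {0, 1, 2, 3, 5, 8, 10, 11, 17}.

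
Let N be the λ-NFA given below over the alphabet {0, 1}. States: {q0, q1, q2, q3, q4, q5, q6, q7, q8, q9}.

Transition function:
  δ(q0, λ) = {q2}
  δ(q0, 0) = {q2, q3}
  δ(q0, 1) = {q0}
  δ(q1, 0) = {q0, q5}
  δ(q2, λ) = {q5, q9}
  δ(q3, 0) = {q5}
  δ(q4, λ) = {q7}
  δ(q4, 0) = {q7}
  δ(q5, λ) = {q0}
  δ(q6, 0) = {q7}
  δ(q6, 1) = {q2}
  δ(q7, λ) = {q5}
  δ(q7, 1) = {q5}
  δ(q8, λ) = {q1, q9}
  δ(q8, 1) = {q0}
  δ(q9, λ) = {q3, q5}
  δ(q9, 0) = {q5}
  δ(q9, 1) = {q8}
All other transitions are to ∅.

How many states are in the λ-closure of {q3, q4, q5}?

7

Start with {q3, q4, q5}.
From q4 via λ: add q7.
From q5 via λ: add q0.
From q0 via λ: add q2.
From q2 via λ: add q9.
λ-closure = {q0, q2, q3, q4, q5, q7, q9}, which has 7 states.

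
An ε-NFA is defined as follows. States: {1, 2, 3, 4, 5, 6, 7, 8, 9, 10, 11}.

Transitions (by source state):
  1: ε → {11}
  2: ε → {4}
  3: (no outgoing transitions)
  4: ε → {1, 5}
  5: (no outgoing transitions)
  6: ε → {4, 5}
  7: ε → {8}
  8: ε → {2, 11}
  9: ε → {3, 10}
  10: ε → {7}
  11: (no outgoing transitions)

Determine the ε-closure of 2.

Start with {2}.
From 2 via ε: add 4.
From 4 via ε: add 1, 5.
From 1 via ε: add 11.
No new states can be added; the closed set is {1, 2, 4, 5, 11}.

{1, 2, 4, 5, 11}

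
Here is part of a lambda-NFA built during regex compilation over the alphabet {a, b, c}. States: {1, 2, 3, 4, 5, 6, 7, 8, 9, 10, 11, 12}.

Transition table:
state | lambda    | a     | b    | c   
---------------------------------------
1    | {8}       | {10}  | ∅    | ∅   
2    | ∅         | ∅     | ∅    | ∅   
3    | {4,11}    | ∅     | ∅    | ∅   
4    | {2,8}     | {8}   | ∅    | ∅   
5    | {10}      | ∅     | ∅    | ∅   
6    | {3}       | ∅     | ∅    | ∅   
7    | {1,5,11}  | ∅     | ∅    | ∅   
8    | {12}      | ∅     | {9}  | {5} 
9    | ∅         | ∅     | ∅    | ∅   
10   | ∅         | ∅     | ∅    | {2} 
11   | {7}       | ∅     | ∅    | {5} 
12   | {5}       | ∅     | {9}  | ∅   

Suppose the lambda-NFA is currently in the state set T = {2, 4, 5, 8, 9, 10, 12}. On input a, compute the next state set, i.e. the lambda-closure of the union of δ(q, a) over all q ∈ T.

4 on a → {8}.
No a-transition from 2, 5, 8, 9, 10, 12.
Union after reading a: {8}.
Now take the lambda-closure:
From 8 via lambda: add 12.
From 12 via lambda: add 5.
From 5 via lambda: add 10.
No new states can be added; the closed set is {5, 8, 10, 12}.

{5, 8, 10, 12}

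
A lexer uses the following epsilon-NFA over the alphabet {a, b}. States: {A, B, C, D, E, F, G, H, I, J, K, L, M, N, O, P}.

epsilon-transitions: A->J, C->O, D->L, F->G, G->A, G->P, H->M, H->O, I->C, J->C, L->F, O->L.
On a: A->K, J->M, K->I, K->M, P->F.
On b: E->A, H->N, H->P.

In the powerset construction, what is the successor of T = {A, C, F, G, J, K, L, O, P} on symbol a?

A on a → {K}.
J on a → {M}.
K on a → {I, M}.
P on a → {F}.
No a-transition from C, F, G, L, O.
Union after reading a: {F, I, K, M}.
Now take the epsilon-closure:
From F via epsilon: add G.
From I via epsilon: add C.
From C via epsilon: add O.
From G via epsilon: add A, P.
From A via epsilon: add J.
From O via epsilon: add L.
No new states can be added; the closed set is {A, C, F, G, I, J, K, L, M, O, P}.

{A, C, F, G, I, J, K, L, M, O, P}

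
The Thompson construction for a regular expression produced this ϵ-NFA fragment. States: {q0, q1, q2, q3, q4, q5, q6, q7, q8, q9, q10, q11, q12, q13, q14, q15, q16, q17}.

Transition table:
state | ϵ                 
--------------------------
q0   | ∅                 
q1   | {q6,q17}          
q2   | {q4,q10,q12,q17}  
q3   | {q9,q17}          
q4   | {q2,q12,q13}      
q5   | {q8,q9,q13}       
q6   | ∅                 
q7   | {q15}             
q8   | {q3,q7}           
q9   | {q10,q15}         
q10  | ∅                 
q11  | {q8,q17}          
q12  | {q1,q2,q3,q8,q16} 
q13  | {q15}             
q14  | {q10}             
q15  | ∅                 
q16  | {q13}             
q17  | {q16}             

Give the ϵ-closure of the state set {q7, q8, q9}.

Start with {q7, q8, q9}.
From q7 via ϵ: add q15.
From q8 via ϵ: add q3.
From q9 via ϵ: add q10.
From q3 via ϵ: add q17.
From q17 via ϵ: add q16.
From q16 via ϵ: add q13.
No new states can be added; the closed set is {q3, q7, q8, q9, q10, q13, q15, q16, q17}.

{q3, q7, q8, q9, q10, q13, q15, q16, q17}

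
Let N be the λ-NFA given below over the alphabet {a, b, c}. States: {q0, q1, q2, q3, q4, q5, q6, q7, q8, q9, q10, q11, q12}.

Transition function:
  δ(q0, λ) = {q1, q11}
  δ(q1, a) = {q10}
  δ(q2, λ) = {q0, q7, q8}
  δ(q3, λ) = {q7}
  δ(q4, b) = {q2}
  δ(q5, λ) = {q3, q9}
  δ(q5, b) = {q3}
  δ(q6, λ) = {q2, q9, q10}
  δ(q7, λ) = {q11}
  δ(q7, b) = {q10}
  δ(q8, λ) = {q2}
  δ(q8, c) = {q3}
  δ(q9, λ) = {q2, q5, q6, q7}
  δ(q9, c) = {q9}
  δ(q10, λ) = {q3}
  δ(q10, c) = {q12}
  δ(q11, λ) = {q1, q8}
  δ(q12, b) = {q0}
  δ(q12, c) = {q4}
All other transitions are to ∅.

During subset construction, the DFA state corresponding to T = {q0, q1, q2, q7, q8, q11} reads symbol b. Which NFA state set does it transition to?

{q0, q1, q2, q3, q7, q8, q10, q11}

q7 on b → {q10}.
No b-transition from q0, q1, q2, q8, q11.
Union after reading b: {q10}.
Now take the λ-closure:
From q10 via λ: add q3.
From q3 via λ: add q7.
From q7 via λ: add q11.
From q11 via λ: add q1, q8.
From q8 via λ: add q2.
From q2 via λ: add q0.
No new states can be added; the closed set is {q0, q1, q2, q3, q7, q8, q10, q11}.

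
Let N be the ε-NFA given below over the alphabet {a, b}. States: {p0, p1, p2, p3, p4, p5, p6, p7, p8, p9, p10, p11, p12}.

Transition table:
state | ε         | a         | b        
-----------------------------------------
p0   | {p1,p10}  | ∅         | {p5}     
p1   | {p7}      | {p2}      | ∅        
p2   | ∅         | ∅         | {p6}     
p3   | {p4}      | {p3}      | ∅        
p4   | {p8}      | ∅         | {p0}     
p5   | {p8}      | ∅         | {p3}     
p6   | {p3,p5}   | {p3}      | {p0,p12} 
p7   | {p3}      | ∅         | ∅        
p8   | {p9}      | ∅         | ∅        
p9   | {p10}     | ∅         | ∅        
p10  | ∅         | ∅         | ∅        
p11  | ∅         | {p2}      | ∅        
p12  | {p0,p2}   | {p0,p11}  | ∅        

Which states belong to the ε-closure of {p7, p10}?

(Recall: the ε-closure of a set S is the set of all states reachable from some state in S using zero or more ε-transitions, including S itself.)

Start with {p7, p10}.
From p7 via ε: add p3.
From p3 via ε: add p4.
From p4 via ε: add p8.
From p8 via ε: add p9.
No new states can be added; the closed set is {p3, p4, p7, p8, p9, p10}.

{p3, p4, p7, p8, p9, p10}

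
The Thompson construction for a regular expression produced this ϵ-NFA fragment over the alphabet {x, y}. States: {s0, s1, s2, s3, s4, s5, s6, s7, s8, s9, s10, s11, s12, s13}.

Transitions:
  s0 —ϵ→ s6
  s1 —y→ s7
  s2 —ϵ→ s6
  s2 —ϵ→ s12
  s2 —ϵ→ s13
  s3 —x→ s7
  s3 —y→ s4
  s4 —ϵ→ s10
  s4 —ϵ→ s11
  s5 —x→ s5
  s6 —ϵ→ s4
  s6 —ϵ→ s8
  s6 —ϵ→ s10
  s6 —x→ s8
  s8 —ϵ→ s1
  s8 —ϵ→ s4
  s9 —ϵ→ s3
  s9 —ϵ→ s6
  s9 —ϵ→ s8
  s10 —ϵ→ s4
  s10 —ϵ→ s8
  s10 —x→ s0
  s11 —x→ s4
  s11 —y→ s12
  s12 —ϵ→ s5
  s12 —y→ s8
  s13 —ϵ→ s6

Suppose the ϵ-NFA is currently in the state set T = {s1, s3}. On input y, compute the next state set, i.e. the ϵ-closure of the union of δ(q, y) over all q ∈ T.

s1 on y → {s7}.
s3 on y → {s4}.
Union after reading y: {s4, s7}.
Now take the ϵ-closure:
From s4 via ϵ: add s10, s11.
From s10 via ϵ: add s8.
From s8 via ϵ: add s1.
No new states can be added; the closed set is {s1, s4, s7, s8, s10, s11}.

{s1, s4, s7, s8, s10, s11}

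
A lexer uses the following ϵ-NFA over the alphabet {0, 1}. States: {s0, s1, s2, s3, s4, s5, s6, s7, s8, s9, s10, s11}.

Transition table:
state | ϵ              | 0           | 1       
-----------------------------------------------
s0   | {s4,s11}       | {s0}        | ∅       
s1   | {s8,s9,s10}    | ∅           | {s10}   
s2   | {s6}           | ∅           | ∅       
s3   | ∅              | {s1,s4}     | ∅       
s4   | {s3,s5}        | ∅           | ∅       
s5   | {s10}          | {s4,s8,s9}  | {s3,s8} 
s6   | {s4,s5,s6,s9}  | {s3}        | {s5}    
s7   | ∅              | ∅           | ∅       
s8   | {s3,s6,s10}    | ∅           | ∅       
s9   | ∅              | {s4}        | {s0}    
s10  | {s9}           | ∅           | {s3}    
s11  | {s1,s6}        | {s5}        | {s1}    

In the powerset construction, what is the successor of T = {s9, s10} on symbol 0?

s9 on 0 → {s4}.
No 0-transition from s10.
Union after reading 0: {s4}.
Now take the ϵ-closure:
From s4 via ϵ: add s3, s5.
From s5 via ϵ: add s10.
From s10 via ϵ: add s9.
No new states can be added; the closed set is {s3, s4, s5, s9, s10}.

{s3, s4, s5, s9, s10}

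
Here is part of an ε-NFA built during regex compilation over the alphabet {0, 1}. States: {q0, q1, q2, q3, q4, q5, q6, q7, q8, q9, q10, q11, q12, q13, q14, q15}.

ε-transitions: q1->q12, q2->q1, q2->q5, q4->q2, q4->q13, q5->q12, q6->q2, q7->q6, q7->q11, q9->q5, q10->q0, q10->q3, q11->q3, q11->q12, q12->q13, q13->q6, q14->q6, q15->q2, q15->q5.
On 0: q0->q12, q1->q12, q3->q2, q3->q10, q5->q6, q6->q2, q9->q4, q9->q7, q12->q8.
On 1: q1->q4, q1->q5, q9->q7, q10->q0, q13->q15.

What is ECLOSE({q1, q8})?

{q1, q2, q5, q6, q8, q12, q13}

Start with {q1, q8}.
From q1 via ε: add q12.
From q12 via ε: add q13.
From q13 via ε: add q6.
From q6 via ε: add q2.
From q2 via ε: add q5.
No new states can be added; the closed set is {q1, q2, q5, q6, q8, q12, q13}.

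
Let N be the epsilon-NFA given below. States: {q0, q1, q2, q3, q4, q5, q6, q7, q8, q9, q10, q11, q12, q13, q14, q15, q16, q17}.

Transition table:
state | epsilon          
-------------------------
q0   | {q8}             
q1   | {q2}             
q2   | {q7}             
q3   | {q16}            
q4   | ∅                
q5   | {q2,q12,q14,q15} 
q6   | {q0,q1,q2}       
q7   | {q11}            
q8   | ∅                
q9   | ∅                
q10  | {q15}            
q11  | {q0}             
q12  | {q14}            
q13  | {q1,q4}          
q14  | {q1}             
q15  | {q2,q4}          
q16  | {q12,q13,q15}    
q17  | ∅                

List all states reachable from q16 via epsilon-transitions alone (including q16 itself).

{q0, q1, q2, q4, q7, q8, q11, q12, q13, q14, q15, q16}

Start with {q16}.
From q16 via epsilon: add q12, q13, q15.
From q12 via epsilon: add q14.
From q13 via epsilon: add q1, q4.
From q15 via epsilon: add q2.
From q2 via epsilon: add q7.
From q7 via epsilon: add q11.
From q11 via epsilon: add q0.
From q0 via epsilon: add q8.
No new states can be added; the closed set is {q0, q1, q2, q4, q7, q8, q11, q12, q13, q14, q15, q16}.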